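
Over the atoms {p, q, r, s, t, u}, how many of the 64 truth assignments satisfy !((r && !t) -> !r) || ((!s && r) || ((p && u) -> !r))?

62

Initial set: {(!((r && !t) -> !r) || ((!s && r) || ((p && u) -> !r)))}.
(!((r && !t) -> !r) || ((!s && r) || ((p && u) -> !r))): β-rule — branch into !((r && !t) -> !r)  //  ((!s && r) || ((p && u) -> !r)).
  branch 1 (add !((r && !t) -> !r)):
    !((r && !t) -> !r): α-rule — add (r && !t), !!r.
    (r && !t): α-rule — add r, !t.
    ○ open, literals {r=T, t=F}.
  branch 2 (add ((!s && r) || ((p && u) -> !r))):
    ((!s && r) || ((p && u) -> !r)): β-rule — branch into (!s && r)  //  ((p && u) -> !r).
      branch 2.1 (add (!s && r)):
        (!s && r): α-rule — add !s, r.
        ○ open, literals {r=T, s=F}.
      branch 2.2 (add ((p && u) -> !r)):
        ((p && u) -> !r): β-rule — branch into !(p && u)  //  !r.
          branch 2.2.1 (add !(p && u)):
            !(p && u): β-rule — branch into !p  //  !u.
              branch 2.2.1.1 (add !p):
                ○ open, literals {p=F}.
              branch 2.2.1.2 (add !u):
                ○ open, literals {u=F}.
          branch 2.2.2 (add !r):
            ○ open, literals {r=F}.
0 branches closed, 5 open.
Each open branch fixes some atoms; the unmentioned ones are free. Counting distinct full assignments: branch {r=T, t=F} (p, q, s, u) contributes 16 new; branch {r=T, s=F} (p, q, t, u) contributes 8 new; branch {p=F} (q, r, s, t, u) contributes 20 new; branch {u=F} (p, q, r, s, t) contributes 10 new; branch {r=F} (p, q, s, t, u) contributes 8 new. Total: 62.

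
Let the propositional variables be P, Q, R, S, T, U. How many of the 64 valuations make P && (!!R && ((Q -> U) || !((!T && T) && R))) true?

Initial set: {(P && (!!R && ((Q -> U) || !((!T && T) && R))))}.
(P && (!!R && ((Q -> U) || !((!T && T) && R)))): α-rule — add P, (!!R && ((Q -> U) || !((!T && T) && R))).
(!!R && ((Q -> U) || !((!T && T) && R))): α-rule — add !!R, ((Q -> U) || !((!T && T) && R)).
!!R: drop double negation, giving R.
((Q -> U) || !((!T && T) && R)): β-rule — branch into (Q -> U)  //  !((!T && T) && R).
  branch 1 (add (Q -> U)):
    (Q -> U): β-rule — branch into !Q  //  U.
      branch 1.1 (add !Q):
        ○ open, literals {P=1, Q=0, R=1}.
      branch 1.2 (add U):
        ○ open, literals {P=1, R=1, U=1}.
  branch 2 (add !((!T && T) && R)):
    !((!T && T) && R): β-rule — branch into !(!T && T)  //  !R.
      branch 2.1 (add !(!T && T)):
        !(!T && T): β-rule — branch into !!T  //  !T.
          branch 2.1.1 (add !!T):
            ○ open, literals {P=1, R=1, T=1}.
          branch 2.1.2 (add !T):
            ○ open, literals {P=1, R=1, T=0}.
      branch 2.2 (add !R):
        × closes — contains both R and !R.
1 branch closed, 4 open.
Each open branch fixes some atoms; the unmentioned ones are free. Counting distinct full assignments: branch {P=1, Q=0, R=1} (S, T, U) contributes 8 new; branch {P=1, R=1, U=1} (Q, S, T) contributes 4 new; branch {P=1, R=1, T=1} (Q, S, U) contributes 2 new; branch {P=1, R=1, T=0} (Q, S, U) contributes 2 new. Total: 16.

16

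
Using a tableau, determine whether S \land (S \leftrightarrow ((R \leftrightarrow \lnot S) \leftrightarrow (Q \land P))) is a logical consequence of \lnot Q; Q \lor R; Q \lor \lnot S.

No

Initial set: {\lnot Q; (Q \lor R); (Q \lor \lnot S); \lnot (S \land (S \leftrightarrow ((R \leftrightarrow \lnot S) \leftrightarrow (Q \land P))))}.
(Q \lor R): β-rule — branch into Q  //  R.
  branch 1 (add Q):
    × closes — contains both Q and \lnot Q.
  branch 2 (add R):
    (Q \lor \lnot S): β-rule — branch into Q  //  \lnot S.
      branch 2.1 (add Q):
        × closes — contains both Q and \lnot Q.
      branch 2.2 (add \lnot S):
        \lnot (S \land (S \leftrightarrow ((R \leftrightarrow \lnot S) \leftrightarrow (Q \land P)))): β-rule — branch into \lnot S  //  \lnot (S \leftrightarrow ((R \leftrightarrow \lnot S) \leftrightarrow (Q \land P))).
          branch 2.2.1 (add \lnot S):
            ○ open, literals {Q=0, R=1, S=0}.
          branch 2.2.2 (add \lnot (S \leftrightarrow ((R \leftrightarrow \lnot S) \leftrightarrow (Q \land P)))):
            \lnot (S \leftrightarrow ((R \leftrightarrow \lnot S) \leftrightarrow (Q \land P))): β-rule — branch into S, \lnot ((R \leftrightarrow \lnot S) \leftrightarrow (Q \land P))  //  \lnot S, ((R \leftrightarrow \lnot S) \leftrightarrow (Q \land P)).
              branch 2.2.2.1 (add S, \lnot ((R \leftrightarrow \lnot S) \leftrightarrow (Q \land P))):
                × closes — contains both S and \lnot S.
              branch 2.2.2.2 (add \lnot S, ((R \leftrightarrow \lnot S) \leftrightarrow (Q \land P))):
                ((R \leftrightarrow \lnot S) \leftrightarrow (Q \land P)): β-rule — branch into (R \leftrightarrow \lnot S), (Q \land P)  //  \lnot (R \leftrightarrow \lnot S), \lnot (Q \land P).
                  branch 2.2.2.2.1 (add (R \leftrightarrow \lnot S), (Q \land P)):
                    (Q \land P): α-rule — add Q, P.
                    × closes — contains both Q and \lnot Q.
                  branch 2.2.2.2.2 (add \lnot (R \leftrightarrow \lnot S), \lnot (Q \land P)):
                    \lnot (R \leftrightarrow \lnot S): β-rule — branch into R, \lnot \lnot S  //  \lnot R, \lnot S.
                      branch 2.2.2.2.2.1 (add R, \lnot \lnot S):
                        × closes — contains both S and \lnot S.
                      branch 2.2.2.2.2.2 (add \lnot R, \lnot S):
                        × closes — contains both R and \lnot R.
6 branches closed, 1 open.
An open branch gives a countermodel: Q=0, R=1, S=0 (unmentioned atoms arbitrary); the premises hold there but the conclusion fails.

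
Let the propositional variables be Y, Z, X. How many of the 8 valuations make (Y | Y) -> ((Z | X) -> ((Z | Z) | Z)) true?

Initial set: {((Y | Y) -> ((Z | X) -> ((Z | Z) | Z)))}.
((Y | Y) -> ((Z | X) -> ((Z | Z) | Z))): β-rule — branch into ~(Y | Y)  //  ((Z | X) -> ((Z | Z) | Z)).
  branch 1 (add ~(Y | Y)):
    ~(Y | Y): α-rule — add ~Y, ~Y.
    ○ open, literals {Y=0}.
  branch 2 (add ((Z | X) -> ((Z | Z) | Z))):
    ((Z | X) -> ((Z | Z) | Z)): β-rule — branch into ~(Z | X)  //  ((Z | Z) | Z).
      branch 2.1 (add ~(Z | X)):
        ~(Z | X): α-rule — add ~Z, ~X.
        ○ open, literals {X=0, Z=0}.
      branch 2.2 (add ((Z | Z) | Z)):
        ((Z | Z) | Z): β-rule — branch into (Z | Z)  //  Z.
          branch 2.2.1 (add (Z | Z)):
            (Z | Z): β-rule — branch into Z  //  Z.
              branch 2.2.1.1 (add Z):
                ○ open, literals {Z=1}.
              branch 2.2.1.2 (add Z):
                ○ open, literals {Z=1}.
          branch 2.2.2 (add Z):
            ○ open, literals {Z=1}.
0 branches closed, 5 open.
Each open branch fixes some atoms; the unmentioned ones are free. Counting distinct full assignments: branch {Y=0} (Z, X) contributes 4 new; branch {X=0, Z=0} (Y) contributes 1 new; branch {Z=1} (Y, X) contributes 2 new; branch {Z=1} (Y, X) contributes 0 new; branch {Z=1} (Y, X) contributes 0 new. Total: 7.

7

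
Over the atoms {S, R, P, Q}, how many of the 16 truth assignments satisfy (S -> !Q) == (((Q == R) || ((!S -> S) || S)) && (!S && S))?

4

Initial set: {((S -> !Q) == (((Q == R) || ((!S -> S) || S)) && (!S && S)))}.
((S -> !Q) == (((Q == R) || ((!S -> S) || S)) && (!S && S))): β-rule — branch into (S -> !Q), (((Q == R) || ((!S -> S) || S)) && (!S && S))  //  !(S -> !Q), !(((Q == R) || ((!S -> S) || S)) && (!S && S)).
  branch 1 (add (S -> !Q), (((Q == R) || ((!S -> S) || S)) && (!S && S))):
    (((Q == R) || ((!S -> S) || S)) && (!S && S)): α-rule — add ((Q == R) || ((!S -> S) || S)), (!S && S).
    (!S && S): α-rule — add !S, S.
    × closes — contains both S and !S.
  branch 2 (add !(S -> !Q), !(((Q == R) || ((!S -> S) || S)) && (!S && S))):
    !(S -> !Q): α-rule — add S, !!Q.
    !(((Q == R) || ((!S -> S) || S)) && (!S && S)): β-rule — branch into !((Q == R) || ((!S -> S) || S))  //  !(!S && S).
      branch 2.1 (add !((Q == R) || ((!S -> S) || S))):
        !((Q == R) || ((!S -> S) || S)): α-rule — add !(Q == R), !((!S -> S) || S).
        !((!S -> S) || S): α-rule — add !(!S -> S), !S.
        × closes — contains both S and !S.
      branch 2.2 (add !(!S && S)):
        !(!S && S): β-rule — branch into !!S  //  !S.
          branch 2.2.1 (add !!S):
            ○ open, literals {Q=true, S=true}.
          branch 2.2.2 (add !S):
            × closes — contains both S and !S.
3 branches closed, 1 open.
Each open branch fixes some atoms; the unmentioned ones are free. Counting distinct full assignments: branch {Q=true, S=true} (R, P) contributes 4 new. Total: 4.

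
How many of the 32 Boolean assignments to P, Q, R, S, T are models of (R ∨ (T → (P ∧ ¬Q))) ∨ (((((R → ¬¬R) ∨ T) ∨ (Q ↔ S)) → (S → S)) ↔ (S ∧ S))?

Initial set: {((R ∨ (T → (P ∧ ¬Q))) ∨ (((((R → ¬¬R) ∨ T) ∨ (Q ↔ S)) → (S → S)) ↔ (S ∧ S)))}.
((R ∨ (T → (P ∧ ¬Q))) ∨ (((((R → ¬¬R) ∨ T) ∨ (Q ↔ S)) → (S → S)) ↔ (S ∧ S))): β-rule — branch into (R ∨ (T → (P ∧ ¬Q)))  //  (((((R → ¬¬R) ∨ T) ∨ (Q ↔ S)) → (S → S)) ↔ (S ∧ S)).
  branch 1 (add (R ∨ (T → (P ∧ ¬Q)))):
    (R ∨ (T → (P ∧ ¬Q))): β-rule — branch into R  //  (T → (P ∧ ¬Q)).
      branch 1.1 (add R):
        ○ open, literals {R=T}.
      branch 1.2 (add (T → (P ∧ ¬Q))):
        (T → (P ∧ ¬Q)): β-rule — branch into ¬T  //  (P ∧ ¬Q).
          branch 1.2.1 (add ¬T):
            ○ open, literals {T=F}.
          branch 1.2.2 (add (P ∧ ¬Q)):
            (P ∧ ¬Q): α-rule — add P, ¬Q.
            ○ open, literals {P=T, Q=F}.
  branch 2 (add (((((R → ¬¬R) ∨ T) ∨ (Q ↔ S)) → (S → S)) ↔ (S ∧ S))):
    (((((R → ¬¬R) ∨ T) ∨ (Q ↔ S)) → (S → S)) ↔ (S ∧ S)): β-rule — branch into ((((R → ¬¬R) ∨ T) ∨ (Q ↔ S)) → (S → S)), (S ∧ S)  //  ¬((((R → ¬¬R) ∨ T) ∨ (Q ↔ S)) → (S → S)), ¬(S ∧ S).
      branch 2.1 (add ((((R → ¬¬R) ∨ T) ∨ (Q ↔ S)) → (S → S)), (S ∧ S)):
        (S ∧ S): α-rule — add S, S.
        ((((R → ¬¬R) ∨ T) ∨ (Q ↔ S)) → (S → S)): β-rule — branch into ¬(((R → ¬¬R) ∨ T) ∨ (Q ↔ S))  //  (S → S).
          branch 2.1.1 (add ¬(((R → ¬¬R) ∨ T) ∨ (Q ↔ S))):
            ¬(((R → ¬¬R) ∨ T) ∨ (Q ↔ S)): α-rule — add ¬((R → ¬¬R) ∨ T), ¬(Q ↔ S).
            ¬((R → ¬¬R) ∨ T): α-rule — add ¬(R → ¬¬R), ¬T.
            ¬(R → ¬¬R): α-rule — add R, ¬¬¬R.
            ¬¬¬R: drop double negation, giving ¬R.
            × closes — contains both R and ¬R.
          branch 2.1.2 (add (S → S)):
            (S → S): β-rule — branch into ¬S  //  S.
              branch 2.1.2.1 (add ¬S):
                × closes — contains both S and ¬S.
              branch 2.1.2.2 (add S):
                ○ open, literals {S=T}.
      branch 2.2 (add ¬((((R → ¬¬R) ∨ T) ∨ (Q ↔ S)) → (S → S)), ¬(S ∧ S)):
        ¬((((R → ¬¬R) ∨ T) ∨ (Q ↔ S)) → (S → S)): α-rule — add (((R → ¬¬R) ∨ T) ∨ (Q ↔ S)), ¬(S → S).
        ¬(S → S): α-rule — add S, ¬S.
        × closes — contains both S and ¬S.
3 branches closed, 4 open.
Each open branch fixes some atoms; the unmentioned ones are free. Counting distinct full assignments: branch {R=T} (P, Q, S, T) contributes 16 new; branch {T=F} (P, Q, R, S) contributes 8 new; branch {P=T, Q=F} (R, S, T) contributes 2 new; branch {S=T} (P, Q, R, T) contributes 3 new. Total: 29.

29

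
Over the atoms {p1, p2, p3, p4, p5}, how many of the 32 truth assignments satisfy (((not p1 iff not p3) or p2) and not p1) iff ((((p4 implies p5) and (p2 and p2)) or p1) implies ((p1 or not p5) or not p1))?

12

Initial set: {T ((((not p1 iff not p3) or p2) and not p1) iff ((((p4 implies p5) and (p2 and p2)) or p1) implies ((p1 or not p5) or not p1)))}.
T ((((not p1 iff not p3) or p2) and not p1) iff ((((p4 implies p5) and (p2 and p2)) or p1) implies ((p1 or not p5) or not p1))): β-rule — branch into T (((not p1 iff not p3) or p2) and not p1), T ((((p4 implies p5) and (p2 and p2)) or p1) implies ((p1 or not p5) or not p1))  //  F (((not p1 iff not p3) or p2) and not p1), F ((((p4 implies p5) and (p2 and p2)) or p1) implies ((p1 or not p5) or not p1)).
  branch 1 (add T (((not p1 iff not p3) or p2) and not p1), T ((((p4 implies p5) and (p2 and p2)) or p1) implies ((p1 or not p5) or not p1))):
    T (((not p1 iff not p3) or p2) and not p1): α-rule — add T ((not p1 iff not p3) or p2), T not p1.
    T ((((p4 implies p5) and (p2 and p2)) or p1) implies ((p1 or not p5) or not p1)): β-rule — branch into F (((p4 implies p5) and (p2 and p2)) or p1)  //  T ((p1 or not p5) or not p1).
      branch 1.1 (add F (((p4 implies p5) and (p2 and p2)) or p1)):
        F (((p4 implies p5) and (p2 and p2)) or p1): α-rule — add F ((p4 implies p5) and (p2 and p2)), F p1.
        T ((not p1 iff not p3) or p2): β-rule — branch into T (not p1 iff not p3)  //  T p2.
          branch 1.1.1 (add T (not p1 iff not p3)):
            F ((p4 implies p5) and (p2 and p2)): β-rule — branch into F (p4 implies p5)  //  F (p2 and p2).
              branch 1.1.1.1 (add F (p4 implies p5)):
                F (p4 implies p5): α-rule — add T p4, F p5.
                T (not p1 iff not p3): β-rule — branch into T not p1, T not p3  //  F not p1, F not p3.
                  branch 1.1.1.1.1 (add T not p1, T not p3):
                    ○ open, literals {p1=0, p3=0, p4=1, p5=0}.
                  branch 1.1.1.1.2 (add F not p1, F not p3):
                    × closes — contains both p1 and not p1.
              branch 1.1.1.2 (add F (p2 and p2)):
                T (not p1 iff not p3): β-rule — branch into T not p1, T not p3  //  F not p1, F not p3.
                  branch 1.1.1.2.1 (add T not p1, T not p3):
                    F (p2 and p2): β-rule — branch into F p2  //  F p2.
                      branch 1.1.1.2.1.1 (add F p2):
                        ○ open, literals {p1=0, p2=0, p3=0}.
                      branch 1.1.1.2.1.2 (add F p2):
                        ○ open, literals {p1=0, p2=0, p3=0}.
                  branch 1.1.1.2.2 (add F not p1, F not p3):
                    × closes — contains both p1 and not p1.
          branch 1.1.2 (add T p2):
            F ((p4 implies p5) and (p2 and p2)): β-rule — branch into F (p4 implies p5)  //  F (p2 and p2).
              branch 1.1.2.1 (add F (p4 implies p5)):
                F (p4 implies p5): α-rule — add T p4, F p5.
                ○ open, literals {p1=0, p2=1, p4=1, p5=0}.
              branch 1.1.2.2 (add F (p2 and p2)):
                F (p2 and p2): β-rule — branch into F p2  //  F p2.
                  branch 1.1.2.2.1 (add F p2):
                    × closes — contains both p2 and not p2.
                  branch 1.1.2.2.2 (add F p2):
                    × closes — contains both p2 and not p2.
      branch 1.2 (add T ((p1 or not p5) or not p1)):
        T ((not p1 iff not p3) or p2): β-rule — branch into T (not p1 iff not p3)  //  T p2.
          branch 1.2.1 (add T (not p1 iff not p3)):
            T ((p1 or not p5) or not p1): β-rule — branch into T (p1 or not p5)  //  T not p1.
              branch 1.2.1.1 (add T (p1 or not p5)):
                T (not p1 iff not p3): β-rule — branch into T not p1, T not p3  //  F not p1, F not p3.
                  branch 1.2.1.1.1 (add T not p1, T not p3):
                    T (p1 or not p5): β-rule — branch into T p1  //  T not p5.
                      branch 1.2.1.1.1.1 (add T p1):
                        × closes — contains both p1 and not p1.
                      branch 1.2.1.1.1.2 (add T not p5):
                        ○ open, literals {p1=0, p3=0, p5=0}.
                  branch 1.2.1.1.2 (add F not p1, F not p3):
                    × closes — contains both p1 and not p1.
              branch 1.2.1.2 (add T not p1):
                T (not p1 iff not p3): β-rule — branch into T not p1, T not p3  //  F not p1, F not p3.
                  branch 1.2.1.2.1 (add T not p1, T not p3):
                    ○ open, literals {p1=0, p3=0}.
                  branch 1.2.1.2.2 (add F not p1, F not p3):
                    × closes — contains both p1 and not p1.
          branch 1.2.2 (add T p2):
            T ((p1 or not p5) or not p1): β-rule — branch into T (p1 or not p5)  //  T not p1.
              branch 1.2.2.1 (add T (p1 or not p5)):
                T (p1 or not p5): β-rule — branch into T p1  //  T not p5.
                  branch 1.2.2.1.1 (add T p1):
                    × closes — contains both p1 and not p1.
                  branch 1.2.2.1.2 (add T not p5):
                    ○ open, literals {p1=0, p2=1, p5=0}.
              branch 1.2.2.2 (add T not p1):
                ○ open, literals {p1=0, p2=1}.
  branch 2 (add F (((not p1 iff not p3) or p2) and not p1), F ((((p4 implies p5) and (p2 and p2)) or p1) implies ((p1 or not p5) or not p1))):
    F ((((p4 implies p5) and (p2 and p2)) or p1) implies ((p1 or not p5) or not p1)): α-rule — add T (((p4 implies p5) and (p2 and p2)) or p1), F ((p1 or not p5) or not p1).
    F ((p1 or not p5) or not p1): α-rule — add F (p1 or not p5), F not p1.
    F (p1 or not p5): α-rule — add F p1, F not p5.
    × closes — contains both p1 and not p1.
9 branches closed, 8 open.
Each open branch fixes some atoms; the unmentioned ones are free. Counting distinct full assignments: branch {p1=0, p3=0, p4=1, p5=0} (p2) contributes 2 new; branch {p1=0, p2=0, p3=0} (p4, p5) contributes 3 new; branch {p1=0, p2=0, p3=0} (p4, p5) contributes 0 new; branch {p1=0, p2=1, p4=1, p5=0} (p3) contributes 1 new; branch {p1=0, p3=0, p5=0} (p2, p4) contributes 1 new; branch {p1=0, p3=0} (p2, p4, p5) contributes 2 new; branch {p1=0, p2=1, p5=0} (p3, p4) contributes 1 new; branch {p1=0, p2=1} (p3, p4, p5) contributes 2 new. Total: 12.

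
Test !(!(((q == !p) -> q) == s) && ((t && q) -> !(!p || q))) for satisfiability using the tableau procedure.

Initial set: {!(!(((q == !p) -> q) == s) && ((t && q) -> !(!p || q)))}.
!(!(((q == !p) -> q) == s) && ((t && q) -> !(!p || q))): β-rule — branch into !!(((q == !p) -> q) == s)  //  !((t && q) -> !(!p || q)).
  branch 1 (add !!(((q == !p) -> q) == s)):
    !!(((q == !p) -> q) == s): β-rule — branch into ((q == !p) -> q), s  //  !((q == !p) -> q), !s.
      branch 1.1 (add ((q == !p) -> q), s):
        ((q == !p) -> q): β-rule — branch into !(q == !p)  //  q.
          branch 1.1.1 (add !(q == !p)):
            !(q == !p): β-rule — branch into q, !!p  //  !q, !p.
              branch 1.1.1.1 (add q, !!p):
                ○ open, literals {p=true, q=true, s=true}.
              branch 1.1.1.2 (add !q, !p):
                ○ open, literals {p=false, q=false, s=true}.
          branch 1.1.2 (add q):
            ○ open, literals {q=true, s=true}.
      branch 1.2 (add !((q == !p) -> q), !s):
        !((q == !p) -> q): α-rule — add (q == !p), !q.
        (q == !p): β-rule — branch into q, !p  //  !q, !!p.
          branch 1.2.1 (add q, !p):
            × closes — contains both q and !q.
          branch 1.2.2 (add !q, !!p):
            ○ open, literals {p=true, q=false, s=false}.
  branch 2 (add !((t && q) -> !(!p || q))):
    !((t && q) -> !(!p || q)): α-rule — add (t && q), !!(!p || q).
    (t && q): α-rule — add t, q.
    !!(!p || q): β-rule — branch into !p  //  q.
      branch 2.1 (add !p):
        ○ open, literals {p=false, q=true, t=true}.
      branch 2.2 (add q):
        ○ open, literals {q=true, t=true}.
1 branch closed, 6 open.
An open branch gives a satisfying assignment: p=true, q=true, s=true.

Satisfiable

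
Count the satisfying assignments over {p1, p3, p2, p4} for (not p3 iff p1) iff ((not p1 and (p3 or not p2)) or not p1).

Initial set: {((not p3 iff p1) iff ((not p1 and (p3 or not p2)) or not p1))}.
((not p3 iff p1) iff ((not p1 and (p3 or not p2)) or not p1)): β-rule — branch into (not p3 iff p1), ((not p1 and (p3 or not p2)) or not p1)  //  not (not p3 iff p1), not ((not p1 and (p3 or not p2)) or not p1).
  branch 1 (add (not p3 iff p1), ((not p1 and (p3 or not p2)) or not p1)):
    (not p3 iff p1): β-rule — branch into not p3, p1  //  not not p3, not p1.
      branch 1.1 (add not p3, p1):
        ((not p1 and (p3 or not p2)) or not p1): β-rule — branch into (not p1 and (p3 or not p2))  //  not p1.
          branch 1.1.1 (add (not p1 and (p3 or not p2))):
            (not p1 and (p3 or not p2)): α-rule — add not p1, (p3 or not p2).
            × closes — contains both p1 and not p1.
          branch 1.1.2 (add not p1):
            × closes — contains both p1 and not p1.
      branch 1.2 (add not not p3, not p1):
        ((not p1 and (p3 or not p2)) or not p1): β-rule — branch into (not p1 and (p3 or not p2))  //  not p1.
          branch 1.2.1 (add (not p1 and (p3 or not p2))):
            (not p1 and (p3 or not p2)): α-rule — add not p1, (p3 or not p2).
            (p3 or not p2): β-rule — branch into p3  //  not p2.
              branch 1.2.1.1 (add p3):
                ○ open, literals {p1=0, p3=1}.
              branch 1.2.1.2 (add not p2):
                ○ open, literals {p1=0, p2=0, p3=1}.
          branch 1.2.2 (add not p1):
            ○ open, literals {p1=0, p3=1}.
  branch 2 (add not (not p3 iff p1), not ((not p1 and (p3 or not p2)) or not p1)):
    not ((not p1 and (p3 or not p2)) or not p1): α-rule — add not (not p1 and (p3 or not p2)), not not p1.
    not (not p3 iff p1): β-rule — branch into not p3, not p1  //  not not p3, p1.
      branch 2.1 (add not p3, not p1):
        × closes — contains both p1 and not p1.
      branch 2.2 (add not not p3, p1):
        not (not p1 and (p3 or not p2)): β-rule — branch into not not p1  //  not (p3 or not p2).
          branch 2.2.1 (add not not p1):
            ○ open, literals {p1=1, p3=1}.
          branch 2.2.2 (add not (p3 or not p2)):
            not (p3 or not p2): α-rule — add not p3, not not p2.
            × closes — contains both p3 and not p3.
4 branches closed, 4 open.
Each open branch fixes some atoms; the unmentioned ones are free. Counting distinct full assignments: branch {p1=0, p3=1} (p2, p4) contributes 4 new; branch {p1=0, p2=0, p3=1} (p4) contributes 0 new; branch {p1=0, p3=1} (p2, p4) contributes 0 new; branch {p1=1, p3=1} (p2, p4) contributes 4 new. Total: 8.

8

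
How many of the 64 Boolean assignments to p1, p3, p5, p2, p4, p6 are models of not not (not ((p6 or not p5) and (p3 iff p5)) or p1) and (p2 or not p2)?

52

Initial set: {(not not (not ((p6 or not p5) and (p3 iff p5)) or p1) and (p2 or not p2))}.
(not not (not ((p6 or not p5) and (p3 iff p5)) or p1) and (p2 or not p2)): α-rule — add not not (not ((p6 or not p5) and (p3 iff p5)) or p1), (p2 or not p2).
not not (not ((p6 or not p5) and (p3 iff p5)) or p1): drop double negation, giving (not ((p6 or not p5) and (p3 iff p5)) or p1).
(p2 or not p2): β-rule — branch into p2  //  not p2.
  branch 1 (add p2):
    (not ((p6 or not p5) and (p3 iff p5)) or p1): β-rule — branch into not ((p6 or not p5) and (p3 iff p5))  //  p1.
      branch 1.1 (add not ((p6 or not p5) and (p3 iff p5))):
        not ((p6 or not p5) and (p3 iff p5)): β-rule — branch into not (p6 or not p5)  //  not (p3 iff p5).
          branch 1.1.1 (add not (p6 or not p5)):
            not (p6 or not p5): α-rule — add not p6, not not p5.
            ○ open, literals {p2=T, p5=T, p6=F}.
          branch 1.1.2 (add not (p3 iff p5)):
            not (p3 iff p5): β-rule — branch into p3, not p5  //  not p3, p5.
              branch 1.1.2.1 (add p3, not p5):
                ○ open, literals {p2=T, p3=T, p5=F}.
              branch 1.1.2.2 (add not p3, p5):
                ○ open, literals {p2=T, p3=F, p5=T}.
      branch 1.2 (add p1):
        ○ open, literals {p1=T, p2=T}.
  branch 2 (add not p2):
    (not ((p6 or not p5) and (p3 iff p5)) or p1): β-rule — branch into not ((p6 or not p5) and (p3 iff p5))  //  p1.
      branch 2.1 (add not ((p6 or not p5) and (p3 iff p5))):
        not ((p6 or not p5) and (p3 iff p5)): β-rule — branch into not (p6 or not p5)  //  not (p3 iff p5).
          branch 2.1.1 (add not (p6 or not p5)):
            not (p6 or not p5): α-rule — add not p6, not not p5.
            ○ open, literals {p2=F, p5=T, p6=F}.
          branch 2.1.2 (add not (p3 iff p5)):
            not (p3 iff p5): β-rule — branch into p3, not p5  //  not p3, p5.
              branch 2.1.2.1 (add p3, not p5):
                ○ open, literals {p2=F, p3=T, p5=F}.
              branch 2.1.2.2 (add not p3, p5):
                ○ open, literals {p2=F, p3=F, p5=T}.
      branch 2.2 (add p1):
        ○ open, literals {p1=T, p2=F}.
0 branches closed, 8 open.
Each open branch fixes some atoms; the unmentioned ones are free. Counting distinct full assignments: branch {p2=T, p5=T, p6=F} (p1, p3, p4) contributes 8 new; branch {p2=T, p3=T, p5=F} (p1, p4, p6) contributes 8 new; branch {p2=T, p3=F, p5=T} (p1, p4, p6) contributes 4 new; branch {p1=T, p2=T} (p3, p5, p4, p6) contributes 6 new; branch {p2=F, p5=T, p6=F} (p1, p3, p4) contributes 8 new; branch {p2=F, p3=T, p5=F} (p1, p4, p6) contributes 8 new; branch {p2=F, p3=F, p5=T} (p1, p4, p6) contributes 4 new; branch {p1=T, p2=F} (p3, p5, p4, p6) contributes 6 new. Total: 52.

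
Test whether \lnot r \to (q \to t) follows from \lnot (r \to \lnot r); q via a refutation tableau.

Initial set: {\lnot (r \to \lnot r); q; \lnot (\lnot r \to (q \to t))}.
\lnot (r \to \lnot r): α-rule — add r, \lnot \lnot r.
\lnot (\lnot r \to (q \to t)): α-rule — add \lnot r, \lnot (q \to t).
× closes — contains both r and \lnot r.
All 1 branch closes.
Every branch closed, so the premises entail the conclusion.

Yes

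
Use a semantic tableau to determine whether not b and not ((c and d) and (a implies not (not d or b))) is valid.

Not valid

Assume the negation and expand:
Initial set: {not (not b and not ((c and d) and (a implies not (not d or b))))}.
not (not b and not ((c and d) and (a implies not (not d or b)))): β-rule — branch into not not b  //  not not ((c and d) and (a implies not (not d or b))).
  branch 1 (add not not b):
    ○ open, literals {b=true}.
  branch 2 (add not not ((c and d) and (a implies not (not d or b)))):
    not not ((c and d) and (a implies not (not d or b))): α-rule — add (c and d), (a implies not (not d or b)).
    (c and d): α-rule — add c, d.
    (a implies not (not d or b)): β-rule — branch into not a  //  not (not d or b).
      branch 2.1 (add not a):
        ○ open, literals {a=false, c=true, d=true}.
      branch 2.2 (add not (not d or b)):
        not (not d or b): α-rule — add not not d, not b.
        ○ open, literals {b=false, c=true, d=true}.
0 branches closed, 3 open.
An open branch gives a countermodel: b=true (unmentioned atoms arbitrary); under it the original formula is false.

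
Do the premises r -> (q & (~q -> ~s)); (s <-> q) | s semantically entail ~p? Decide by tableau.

No

Initial set: {(r -> (q & (~q -> ~s))); ((s <-> q) | s); ~~p}.
(r -> (q & (~q -> ~s))): β-rule — branch into ~r  //  (q & (~q -> ~s)).
  branch 1 (add ~r):
    ((s <-> q) | s): β-rule — branch into (s <-> q)  //  s.
      branch 1.1 (add (s <-> q)):
        (s <-> q): β-rule — branch into s, q  //  ~s, ~q.
          branch 1.1.1 (add s, q):
            ○ open, literals {p=T, q=T, r=F, s=T}.
          branch 1.1.2 (add ~s, ~q):
            ○ open, literals {p=T, q=F, r=F, s=F}.
      branch 1.2 (add s):
        ○ open, literals {p=T, r=F, s=T}.
  branch 2 (add (q & (~q -> ~s))):
    (q & (~q -> ~s)): α-rule — add q, (~q -> ~s).
    ((s <-> q) | s): β-rule — branch into (s <-> q)  //  s.
      branch 2.1 (add (s <-> q)):
        (~q -> ~s): β-rule — branch into ~~q  //  ~s.
          branch 2.1.1 (add ~~q):
            (s <-> q): β-rule — branch into s, q  //  ~s, ~q.
              branch 2.1.1.1 (add s, q):
                ○ open, literals {p=T, q=T, s=T}.
              branch 2.1.1.2 (add ~s, ~q):
                × closes — contains both q and ~q.
          branch 2.1.2 (add ~s):
            (s <-> q): β-rule — branch into s, q  //  ~s, ~q.
              branch 2.1.2.1 (add s, q):
                × closes — contains both s and ~s.
              branch 2.1.2.2 (add ~s, ~q):
                × closes — contains both q and ~q.
      branch 2.2 (add s):
        (~q -> ~s): β-rule — branch into ~~q  //  ~s.
          branch 2.2.1 (add ~~q):
            ○ open, literals {p=T, q=T, s=T}.
          branch 2.2.2 (add ~s):
            × closes — contains both s and ~s.
4 branches closed, 5 open.
An open branch gives a countermodel: p=T, q=T, r=F, s=T (unmentioned atoms arbitrary); the premises hold there but the conclusion fails.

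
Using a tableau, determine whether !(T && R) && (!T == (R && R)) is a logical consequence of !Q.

No

Initial set: {!Q; !(!(T && R) && (!T == (R && R)))}.
!(!(T && R) && (!T == (R && R))): β-rule — branch into !!(T && R)  //  !(!T == (R && R)).
  branch 1 (add !!(T && R)):
    !!(T && R): α-rule — add T, R.
    ○ open, literals {Q=0, R=1, T=1}.
  branch 2 (add !(!T == (R && R))):
    !(!T == (R && R)): β-rule — branch into !T, !(R && R)  //  !!T, (R && R).
      branch 2.1 (add !T, !(R && R)):
        !(R && R): β-rule — branch into !R  //  !R.
          branch 2.1.1 (add !R):
            ○ open, literals {Q=0, R=0, T=0}.
          branch 2.1.2 (add !R):
            ○ open, literals {Q=0, R=0, T=0}.
      branch 2.2 (add !!T, (R && R)):
        (R && R): α-rule — add R, R.
        ○ open, literals {Q=0, R=1, T=1}.
0 branches closed, 4 open.
An open branch gives a countermodel: Q=0, R=1, T=1 (unmentioned atoms arbitrary); the premises hold there but the conclusion fails.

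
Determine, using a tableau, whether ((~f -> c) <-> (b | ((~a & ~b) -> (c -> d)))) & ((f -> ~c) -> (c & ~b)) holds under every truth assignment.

Assume the negation and expand:
Initial set: {~(((~f -> c) <-> (b | ((~a & ~b) -> (c -> d)))) & ((f -> ~c) -> (c & ~b)))}.
~(((~f -> c) <-> (b | ((~a & ~b) -> (c -> d)))) & ((f -> ~c) -> (c & ~b))): β-rule — branch into ~((~f -> c) <-> (b | ((~a & ~b) -> (c -> d))))  //  ~((f -> ~c) -> (c & ~b)).
  branch 1 (add ~((~f -> c) <-> (b | ((~a & ~b) -> (c -> d))))):
    ~((~f -> c) <-> (b | ((~a & ~b) -> (c -> d)))): β-rule — branch into (~f -> c), ~(b | ((~a & ~b) -> (c -> d)))  //  ~(~f -> c), (b | ((~a & ~b) -> (c -> d))).
      branch 1.1 (add (~f -> c), ~(b | ((~a & ~b) -> (c -> d)))):
        ~(b | ((~a & ~b) -> (c -> d))): α-rule — add ~b, ~((~a & ~b) -> (c -> d)).
        ~((~a & ~b) -> (c -> d)): α-rule — add (~a & ~b), ~(c -> d).
        (~a & ~b): α-rule — add ~a, ~b.
        ~(c -> d): α-rule — add c, ~d.
        (~f -> c): β-rule — branch into ~~f  //  c.
          branch 1.1.1 (add ~~f):
            ○ open, literals {a=false, b=false, c=true, d=false, f=true}.
          branch 1.1.2 (add c):
            ○ open, literals {a=false, b=false, c=true, d=false}.
      branch 1.2 (add ~(~f -> c), (b | ((~a & ~b) -> (c -> d)))):
        ~(~f -> c): α-rule — add ~f, ~c.
        (b | ((~a & ~b) -> (c -> d))): β-rule — branch into b  //  ((~a & ~b) -> (c -> d)).
          branch 1.2.1 (add b):
            ○ open, literals {b=true, c=false, f=false}.
          branch 1.2.2 (add ((~a & ~b) -> (c -> d))):
            ((~a & ~b) -> (c -> d)): β-rule — branch into ~(~a & ~b)  //  (c -> d).
              branch 1.2.2.1 (add ~(~a & ~b)):
                ~(~a & ~b): β-rule — branch into ~~a  //  ~~b.
                  branch 1.2.2.1.1 (add ~~a):
                    ○ open, literals {a=true, c=false, f=false}.
                  branch 1.2.2.1.2 (add ~~b):
                    ○ open, literals {b=true, c=false, f=false}.
              branch 1.2.2.2 (add (c -> d)):
                (c -> d): β-rule — branch into ~c  //  d.
                  branch 1.2.2.2.1 (add ~c):
                    ○ open, literals {c=false, f=false}.
                  branch 1.2.2.2.2 (add d):
                    ○ open, literals {c=false, d=true, f=false}.
  branch 2 (add ~((f -> ~c) -> (c & ~b))):
    ~((f -> ~c) -> (c & ~b)): α-rule — add (f -> ~c), ~(c & ~b).
    (f -> ~c): β-rule — branch into ~f  //  ~c.
      branch 2.1 (add ~f):
        ~(c & ~b): β-rule — branch into ~c  //  ~~b.
          branch 2.1.1 (add ~c):
            ○ open, literals {c=false, f=false}.
          branch 2.1.2 (add ~~b):
            ○ open, literals {b=true, f=false}.
      branch 2.2 (add ~c):
        ~(c & ~b): β-rule — branch into ~c  //  ~~b.
          branch 2.2.1 (add ~c):
            ○ open, literals {c=false}.
          branch 2.2.2 (add ~~b):
            ○ open, literals {b=true, c=false}.
0 branches closed, 11 open.
An open branch gives a countermodel: a=false, b=false, c=true, d=false, f=true (unmentioned atoms arbitrary); under it the original formula is false.

Not valid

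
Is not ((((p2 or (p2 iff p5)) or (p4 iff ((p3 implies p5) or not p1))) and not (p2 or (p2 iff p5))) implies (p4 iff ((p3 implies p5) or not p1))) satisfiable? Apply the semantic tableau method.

Unsatisfiable

Initial set: {not ((((p2 or (p2 iff p5)) or (p4 iff ((p3 implies p5) or not p1))) and not (p2 or (p2 iff p5))) implies (p4 iff ((p3 implies p5) or not p1)))}.
not ((((p2 or (p2 iff p5)) or (p4 iff ((p3 implies p5) or not p1))) and not (p2 or (p2 iff p5))) implies (p4 iff ((p3 implies p5) or not p1))): α-rule — add (((p2 or (p2 iff p5)) or (p4 iff ((p3 implies p5) or not p1))) and not (p2 or (p2 iff p5))), not (p4 iff ((p3 implies p5) or not p1)).
(((p2 or (p2 iff p5)) or (p4 iff ((p3 implies p5) or not p1))) and not (p2 or (p2 iff p5))): α-rule — add ((p2 or (p2 iff p5)) or (p4 iff ((p3 implies p5) or not p1))), not (p2 or (p2 iff p5)).
not (p2 or (p2 iff p5)): α-rule — add not p2, not (p2 iff p5).
not (p4 iff ((p3 implies p5) or not p1)): β-rule — branch into p4, not ((p3 implies p5) or not p1)  //  not p4, ((p3 implies p5) or not p1).
  branch 1 (add p4, not ((p3 implies p5) or not p1)):
    not ((p3 implies p5) or not p1): α-rule — add not (p3 implies p5), not not p1.
    not (p3 implies p5): α-rule — add p3, not p5.
    ((p2 or (p2 iff p5)) or (p4 iff ((p3 implies p5) or not p1))): β-rule — branch into (p2 or (p2 iff p5))  //  (p4 iff ((p3 implies p5) or not p1)).
      branch 1.1 (add (p2 or (p2 iff p5))):
        not (p2 iff p5): β-rule — branch into p2, not p5  //  not p2, p5.
          branch 1.1.1 (add p2, not p5):
            × closes — contains both p2 and not p2.
          branch 1.1.2 (add not p2, p5):
            × closes — contains both p5 and not p5.
      branch 1.2 (add (p4 iff ((p3 implies p5) or not p1))):
        not (p2 iff p5): β-rule — branch into p2, not p5  //  not p2, p5.
          branch 1.2.1 (add p2, not p5):
            × closes — contains both p2 and not p2.
          branch 1.2.2 (add not p2, p5):
            × closes — contains both p5 and not p5.
  branch 2 (add not p4, ((p3 implies p5) or not p1)):
    ((p2 or (p2 iff p5)) or (p4 iff ((p3 implies p5) or not p1))): β-rule — branch into (p2 or (p2 iff p5))  //  (p4 iff ((p3 implies p5) or not p1)).
      branch 2.1 (add (p2 or (p2 iff p5))):
        not (p2 iff p5): β-rule — branch into p2, not p5  //  not p2, p5.
          branch 2.1.1 (add p2, not p5):
            × closes — contains both p2 and not p2.
          branch 2.1.2 (add not p2, p5):
            ((p3 implies p5) or not p1): β-rule — branch into (p3 implies p5)  //  not p1.
              branch 2.1.2.1 (add (p3 implies p5)):
                (p2 or (p2 iff p5)): β-rule — branch into p2  //  (p2 iff p5).
                  branch 2.1.2.1.1 (add p2):
                    × closes — contains both p2 and not p2.
                  branch 2.1.2.1.2 (add (p2 iff p5)):
                    (p3 implies p5): β-rule — branch into not p3  //  p5.
                      branch 2.1.2.1.2.1 (add not p3):
                        (p2 iff p5): β-rule — branch into p2, p5  //  not p2, not p5.
                          branch 2.1.2.1.2.1.1 (add p2, p5):
                            × closes — contains both p2 and not p2.
                          branch 2.1.2.1.2.1.2 (add not p2, not p5):
                            × closes — contains both p5 and not p5.
                      branch 2.1.2.1.2.2 (add p5):
                        (p2 iff p5): β-rule — branch into p2, p5  //  not p2, not p5.
                          branch 2.1.2.1.2.2.1 (add p2, p5):
                            × closes — contains both p2 and not p2.
                          branch 2.1.2.1.2.2.2 (add not p2, not p5):
                            × closes — contains both p5 and not p5.
              branch 2.1.2.2 (add not p1):
                (p2 or (p2 iff p5)): β-rule — branch into p2  //  (p2 iff p5).
                  branch 2.1.2.2.1 (add p2):
                    × closes — contains both p2 and not p2.
                  branch 2.1.2.2.2 (add (p2 iff p5)):
                    (p2 iff p5): β-rule — branch into p2, p5  //  not p2, not p5.
                      branch 2.1.2.2.2.1 (add p2, p5):
                        × closes — contains both p2 and not p2.
                      branch 2.1.2.2.2.2 (add not p2, not p5):
                        × closes — contains both p5 and not p5.
      branch 2.2 (add (p4 iff ((p3 implies p5) or not p1))):
        not (p2 iff p5): β-rule — branch into p2, not p5  //  not p2, p5.
          branch 2.2.1 (add p2, not p5):
            × closes — contains both p2 and not p2.
          branch 2.2.2 (add not p2, p5):
            ((p3 implies p5) or not p1): β-rule — branch into (p3 implies p5)  //  not p1.
              branch 2.2.2.1 (add (p3 implies p5)):
                (p4 iff ((p3 implies p5) or not p1)): β-rule — branch into p4, ((p3 implies p5) or not p1)  //  not p4, not ((p3 implies p5) or not p1).
                  branch 2.2.2.1.1 (add p4, ((p3 implies p5) or not p1)):
                    × closes — contains both p4 and not p4.
                  branch 2.2.2.1.2 (add not p4, not ((p3 implies p5) or not p1)):
                    not ((p3 implies p5) or not p1): α-rule — add not (p3 implies p5), not not p1.
                    not (p3 implies p5): α-rule — add p3, not p5.
                    × closes — contains both p5 and not p5.
              branch 2.2.2.2 (add not p1):
                (p4 iff ((p3 implies p5) or not p1)): β-rule — branch into p4, ((p3 implies p5) or not p1)  //  not p4, not ((p3 implies p5) or not p1).
                  branch 2.2.2.2.1 (add p4, ((p3 implies p5) or not p1)):
                    × closes — contains both p4 and not p4.
                  branch 2.2.2.2.2 (add not p4, not ((p3 implies p5) or not p1)):
                    not ((p3 implies p5) or not p1): α-rule — add not (p3 implies p5), not not p1.
                    × closes — contains both p1 and not p1.
All 18 branches close.
Every branch closed; the formula is unsatisfiable.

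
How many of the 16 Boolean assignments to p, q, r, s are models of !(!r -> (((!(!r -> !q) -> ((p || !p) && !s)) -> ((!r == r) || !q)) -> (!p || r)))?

Initial set: {!(!r -> (((!(!r -> !q) -> ((p || !p) && !s)) -> ((!r == r) || !q)) -> (!p || r)))}.
!(!r -> (((!(!r -> !q) -> ((p || !p) && !s)) -> ((!r == r) || !q)) -> (!p || r))): α-rule — add !r, !(((!(!r -> !q) -> ((p || !p) && !s)) -> ((!r == r) || !q)) -> (!p || r)).
!(((!(!r -> !q) -> ((p || !p) && !s)) -> ((!r == r) || !q)) -> (!p || r)): α-rule — add ((!(!r -> !q) -> ((p || !p) && !s)) -> ((!r == r) || !q)), !(!p || r).
!(!p || r): α-rule — add !!p, !r.
((!(!r -> !q) -> ((p || !p) && !s)) -> ((!r == r) || !q)): β-rule — branch into !(!(!r -> !q) -> ((p || !p) && !s))  //  ((!r == r) || !q).
  branch 1 (add !(!(!r -> !q) -> ((p || !p) && !s))):
    !(!(!r -> !q) -> ((p || !p) && !s)): α-rule — add !(!r -> !q), !((p || !p) && !s).
    !(!r -> !q): α-rule — add !r, !!q.
    !((p || !p) && !s): β-rule — branch into !(p || !p)  //  !!s.
      branch 1.1 (add !(p || !p)):
        !(p || !p): α-rule — add !p, !!p.
        × closes — contains both p and !p.
      branch 1.2 (add !!s):
        ○ open, literals {p=1, q=1, r=0, s=1}.
  branch 2 (add ((!r == r) || !q)):
    ((!r == r) || !q): β-rule — branch into (!r == r)  //  !q.
      branch 2.1 (add (!r == r)):
        (!r == r): β-rule — branch into !r, r  //  !!r, !r.
          branch 2.1.1 (add !r, r):
            × closes — contains both r and !r.
          branch 2.1.2 (add !!r, !r):
            × closes — contains both r and !r.
      branch 2.2 (add !q):
        ○ open, literals {p=1, q=0, r=0}.
3 branches closed, 2 open.
Each open branch fixes some atoms; the unmentioned ones are free. Counting distinct full assignments: branch {p=1, q=1, r=0, s=1} (none free) contributes 1 new; branch {p=1, q=0, r=0} (s) contributes 2 new. Total: 3.

3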